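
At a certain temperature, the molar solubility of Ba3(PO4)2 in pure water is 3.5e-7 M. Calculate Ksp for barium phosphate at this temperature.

Ba3(PO4)2(s) ⇌ 3 Ba^2+(aq) + 2 PO4^3-(aq)
With molar solubility s: [Ba^2+] = 3s, [PO4^3-] = 2s.
Ksp = [Ba^2+]^3[PO4^3-]^2
So Ksp = (3s)^3 × (2s)^2 = 108s^5
Ksp = 108 × (3.5 x 10^-7)^5 = 5.7 × 10^-31

Ksp = 5.7e-31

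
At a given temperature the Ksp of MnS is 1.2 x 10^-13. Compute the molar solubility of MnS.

MnS(s) <=> Mn^2+(aq) + S^2-(aq)
Ksp = [Mn^2+][S^2-]
Let s = molar solubility. Then [Mn^2+] = s and [S^2-] = s.
Ksp = s^2
s = (1.2 x 10^-13)^(1/2) = 3.5 x 10^-7 M

3.5 x 10^-7 M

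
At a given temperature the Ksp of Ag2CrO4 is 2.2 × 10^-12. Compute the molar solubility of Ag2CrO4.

Ag2CrO4(s) ⇌ 2 Ag^+(aq) + CrO4^2-(aq)
Ksp = [Ag^+]^2[CrO4^2-]
For each mole of Ag2CrO4 that dissolves: [Ag^+] = 2s, [CrO4^2-] = s.
Ksp = (2s)^2s = 4s^3
Solving, s = (2.2 × 10^-12/4)^(1/3) = 8.2 × 10^-5 M

s ≈ 8.2e-5 M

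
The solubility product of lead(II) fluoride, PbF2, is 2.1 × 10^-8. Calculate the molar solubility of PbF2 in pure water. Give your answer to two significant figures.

s = 1.7 x 10^-3 M

PbF2(s) ⇌ Pb^2+ + 2 F^-
Ksp = [Pb^2+][F^-]^2
Let s = molar solubility. Then [Pb^2+] = s and [F^-] = 2s.
Substituting: Ksp = s(2s)^2 = 4s^3
s^3 = 2.1 × 10^-8 / 4, so s = 1.7 × 10^-3 M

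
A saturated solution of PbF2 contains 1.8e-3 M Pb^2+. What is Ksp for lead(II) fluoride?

PbF2(s) ⇌ Pb^2+(aq) + 2 F^-(aq)
Stoichiometry gives [F^-] = (2/1)[Pb^2+] = 3.60 × 10^-3 M.
Ksp = [Pb^2+][F^-]^2
Ksp = 1.8 × 10^-3 × (3.60 × 10^-3)^2 = 2.3 × 10^-8

2.3 × 10^-8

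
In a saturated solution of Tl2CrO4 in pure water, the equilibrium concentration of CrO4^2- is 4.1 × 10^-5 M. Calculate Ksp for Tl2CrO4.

Ksp = 2.8 × 10^-13

Tl2CrO4(s) <=> 2 Tl^+(aq) + CrO4^2-(aq)
Stoichiometry gives [Tl^+] = (2/1)[CrO4^2-] = 8.20 × 10^-5 M.
Ksp = [Tl^+]^2[CrO4^2-]
Ksp = (8.20 x 10^-5)^2 × 4.1 × 10^-5 = 2.8 × 10^-13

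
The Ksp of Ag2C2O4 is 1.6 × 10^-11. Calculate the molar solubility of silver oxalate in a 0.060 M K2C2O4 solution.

s ≈ 8.2 x 10^-6 M

Ag2C2O4(s) <=> 2 Ag^+(aq) + C2O4^2-(aq)
Ksp = [Ag^+]^2[C2O4^2-]
Let s = moles of Ag2C2O4 that dissolve per litre. [Ag^+] = 2s, [C2O4^2-] = 0.060 + s ≈ 0.060 (since C2O4^2- from K2C2O4 dominates).
Ksp ≈ (2s)^2 × 0.060
s = 8.2 x 10^-6 M
Check: s = 8.2 × 10^-6 ≪ 0.060, so the approximation is valid.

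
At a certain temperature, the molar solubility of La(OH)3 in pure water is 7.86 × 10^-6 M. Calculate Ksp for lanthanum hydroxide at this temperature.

La(OH)3(s) ⇌ La^3+ + 3 OH^-
If s mol/L of La(OH)3 dissolves, [La^3+] = s and [OH^-] = 3s.
Ksp = [La^3+][OH^-]^3
So Ksp = s × (3s)^3 = 27s^4
Ksp = 27 × (7.86 × 10^-6)^4 = 1.03 × 10^-19

Ksp = 1.03 × 10^-19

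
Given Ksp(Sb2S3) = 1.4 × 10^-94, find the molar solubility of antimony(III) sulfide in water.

Sb2S3(s) ⇌ 2 Sb^3+ + 3 S^2-
Ksp = [Sb^3+]^2[S^2-]^3
If s mol/L of Sb2S3 dissolves, [Sb^3+] = 2s and [S^2-] = 3s.
Substituting: Ksp = (2s)^2(3s)^3 = 108s^5
s^5 = 1.4 × 10^-94 / 108, so s = 6.6 × 10^-20 M

6.6 × 10^-20 M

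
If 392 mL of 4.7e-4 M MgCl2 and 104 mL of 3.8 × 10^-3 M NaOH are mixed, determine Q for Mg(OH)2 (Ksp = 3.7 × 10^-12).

Total volume = 392 + 104 = 496 mL.
[Mg^2+] = 4.7 × 10^-4 × (392/496) = 3.71 × 10^-4 M
[OH^-] = 3.8 x 10^-3 × (104/496) = 7.97 × 10^-4 M
Mg(OH)2(s) ⇌ Mg^2+ + 2 OH^-, so Q = [Mg^2+][OH^-]^2
Q = (3.71 × 10^-4)(7.97 × 10^-4)^2 = 2.4 x 10^-10
Q > Ksp, so Mg(OH)2 will precipitate.

Q ≈ 2.4e-10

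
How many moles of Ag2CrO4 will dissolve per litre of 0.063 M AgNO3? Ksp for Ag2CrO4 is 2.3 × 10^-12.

Ag2CrO4(s) ⇌ 2 Ag^+(aq) + CrO4^2-(aq)
Ksp = [Ag^+]^2[CrO4^2-]
Let s be the molar solubility in this solution. [Ag^+] = 0.063 + 2s ≈ 0.063, [CrO4^2-] = s (common-ion effect: Ag^+ is already 0.063 M).
Ksp ≈ (0.063)^2 × s
s = 5.8 × 10^-10 M
Check: 2s = 1.2 × 10^-9 ≪ 0.063, so the approximation is valid.

s = 5.8e-10 M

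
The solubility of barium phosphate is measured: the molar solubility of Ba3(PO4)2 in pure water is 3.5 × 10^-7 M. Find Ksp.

Ksp = 5.7e-31

Ba3(PO4)2(s) <=> 3 Ba^2+ + 2 PO4^3-
If s mol/L of Ba3(PO4)2 dissolves, [Ba^2+] = 3s and [PO4^3-] = 2s.
Ksp = [Ba^2+]^3[PO4^3-]^2
So Ksp = (3s)^3 × (2s)^2 = 108s^5
Ksp = 108 × (3.5 × 10^-7)^5 = 5.7 × 10^-31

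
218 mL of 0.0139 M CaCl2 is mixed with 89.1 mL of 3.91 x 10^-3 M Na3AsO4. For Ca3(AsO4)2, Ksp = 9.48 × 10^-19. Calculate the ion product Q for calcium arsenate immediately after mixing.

Total volume = 218 + 89.1 = 307.1 mL.
[Ca^2+] = 1.39 × 10^-2 × (218/307.1) = 9.867 x 10^-3 M
[AsO4^3-] = 3.91 × 10^-3 × (89.1/307.1) = 1.134 × 10^-3 M
Ca3(AsO4)2(s) ⇌ 3 Ca^2+(aq) + 2 AsO4^3-(aq), so Q = [Ca^2+]^3[AsO4^3-]^2
Q = (9.867 x 10^-3)^3(1.134 × 10^-3)^2 = 1.24 x 10^-12
Q > Ksp, so Ca3(AsO4)2 will precipitate.

Q ≈ 1.24e-12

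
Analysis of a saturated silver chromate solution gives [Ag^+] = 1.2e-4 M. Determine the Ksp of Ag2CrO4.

Ag2CrO4(s) ⇌ 2 Ag^+(aq) + CrO4^2-(aq)
Stoichiometry gives [CrO4^2-] = (1/2)[Ag^+] = 6.00 × 10^-5 M.
Ksp = [Ag^+]^2[CrO4^2-]
Ksp = (1.2 × 10^-4)^2 × 6.00 × 10^-5 = 8.6 × 10^-13

Ksp = 8.6e-13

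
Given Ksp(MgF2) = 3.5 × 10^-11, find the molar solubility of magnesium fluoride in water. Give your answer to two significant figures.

2.1 x 10^-4 M

MgF2(s) ⇌ Mg^2+ + 2 F^-
Ksp = [Mg^2+][F^-]^2
Let s = molar solubility. Then [Mg^2+] = s and [F^-] = 2s.
Ksp = s(2s)^2 = 4s^3
Solving, s = (3.5 × 10^-11/4)^(1/3) = 2.1 × 10^-4 M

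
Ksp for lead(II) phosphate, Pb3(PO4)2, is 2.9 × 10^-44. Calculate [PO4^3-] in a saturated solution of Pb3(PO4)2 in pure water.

[PO4^3-] = 1.5 x 10^-9 M

Pb3(PO4)2(s) ⇌ 3 Pb^2+ + 2 PO4^3-
Ksp = [Pb^2+]^3[PO4^3-]^2
Let s = molar solubility. Then [Pb^2+] = 3s and [PO4^3-] = 2s.
Substituting: Ksp = (3s)^3(2s)^2 = 108s^5
Solving, s = (2.9 × 10^-44/108)^(1/5) = 7.69 × 10^-10 M
[PO4^3-] = 2s = 1.5 x 10^-9 M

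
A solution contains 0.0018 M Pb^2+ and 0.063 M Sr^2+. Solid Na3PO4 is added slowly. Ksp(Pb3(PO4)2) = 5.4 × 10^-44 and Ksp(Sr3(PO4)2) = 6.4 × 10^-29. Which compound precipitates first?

Pb3(PO4)2

Precipitation of each salt starts when its ion product equals its Ksp.
For Pb3(PO4)2: 5.4 × 10^-44 = (0.0018)^3 × [PO4^3-]^2  ⇒  [PO4^3-] = 3.0 x 10^-18 M.
For Sr3(PO4)2: 6.4 × 10^-29 = (0.063)^3 × [PO4^3-]^2  ⇒  [PO4^3-] = 5.1 × 10^-13 M.
The salt with the lower threshold [PO4^3-] precipitates first: Pb3(PO4)2.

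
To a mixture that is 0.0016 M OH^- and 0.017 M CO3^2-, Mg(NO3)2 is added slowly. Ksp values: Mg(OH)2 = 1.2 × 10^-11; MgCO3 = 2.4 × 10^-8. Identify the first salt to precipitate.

MgCO3

Each salt begins to precipitate when Q = Ksp, i.e. when [Mg^2+] reaches its threshold.
For Mg(OH)2: 1.2 × 10^-11 = (0.0016)^2 × [Mg^2+]  ⇒  [Mg^2+] = 4.7 × 10^-6 M.
For MgCO3: 2.4 × 10^-8 = 0.017 × [Mg^2+]  ⇒  [Mg^2+] = 1.4 × 10^-6 M.
The salt with the lower threshold [Mg^2+] precipitates first: MgCO3.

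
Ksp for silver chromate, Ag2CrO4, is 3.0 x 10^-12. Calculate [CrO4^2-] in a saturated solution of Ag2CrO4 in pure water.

Ag2CrO4(s) ⇌ 2 Ag^+(aq) + CrO4^2-(aq)
Ksp = [Ag^+]^2[CrO4^2-]
If s mol/L of Ag2CrO4 dissolves, [Ag^+] = 2s and [CrO4^2-] = s.
Ksp = (2s)^2s = 4s^3
Solving, s = (3.0 x 10^-12/4)^(1/3) = 9.09 x 10^-5 M
[CrO4^2-] = s = 9.1 x 10^-5 M

[CrO4^2-] = 9.1e-5 M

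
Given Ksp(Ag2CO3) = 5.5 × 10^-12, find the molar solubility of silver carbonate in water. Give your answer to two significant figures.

1.1 × 10^-4 M

Ag2CO3(s) ⇌ 2 Ag^+ + CO3^2-
Ksp = [Ag^+]^2[CO3^2-]
With molar solubility s: [Ag^+] = 2s, [CO3^2-] = s.
Substituting: Ksp = (2s)^2s = 4s^3
Solving, s = (5.5 × 10^-12/4)^(1/3) = 1.1 × 10^-4 M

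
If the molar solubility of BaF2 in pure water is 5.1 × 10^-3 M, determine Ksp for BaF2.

BaF2(s) <=> Ba^2+ + 2 F^-
With molar solubility s: [Ba^2+] = s, [F^-] = 2s.
Ksp = [Ba^2+][F^-]^2
Substituting: Ksp = s(2s)^2 = 4s^3
With s = 5.1 × 10^-3: Ksp = 5.3 × 10^-7

Ksp ≈ 5.3 × 10^-7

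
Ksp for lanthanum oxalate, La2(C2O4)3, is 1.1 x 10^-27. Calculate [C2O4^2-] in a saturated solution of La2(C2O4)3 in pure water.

[C2O4^2-] = 4.8 × 10^-6 M

La2(C2O4)3(s) ⇌ 2 La^3+ + 3 C2O4^2-
Ksp = [La^3+]^2[C2O4^2-]^3
Let s = molar solubility. Then [La^3+] = 2s and [C2O4^2-] = 3s.
Ksp = (2s)^2(3s)^3 = 108s^5
Solving, s = (1.1 x 10^-27/108)^(1/5) = 1.59 × 10^-6 M
[C2O4^2-] = 3s = 4.8 x 10^-6 M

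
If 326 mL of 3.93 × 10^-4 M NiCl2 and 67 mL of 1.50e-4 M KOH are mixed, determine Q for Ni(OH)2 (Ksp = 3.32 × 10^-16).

Total volume = 326 + 67 = 393 mL.
[Ni^2+] = 3.93 × 10^-4 × (326/393) = 3.260 × 10^-4 M
[OH^-] = 1.50 × 10^-4 × (67/393) = 2.557 x 10^-5 M
Ni(OH)2(s) ⇌ Ni^2+(aq) + 2 OH^-(aq), so Q = [Ni^2+][OH^-]^2
Q = (3.260 x 10^-4)(2.557 x 10^-5)^2 = 2.13 x 10^-13
Q > Ksp, so Ni(OH)2 will precipitate.

Q ≈ 2.13 × 10^-13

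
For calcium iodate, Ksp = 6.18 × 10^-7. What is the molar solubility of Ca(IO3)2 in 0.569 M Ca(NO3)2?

s ≈ 5.21 x 10^-4 M

Ca(IO3)2(s) ⇌ Ca^2+(aq) + 2 IO3^-(aq)
Ksp = [Ca^2+][IO3^-]^2
If s mol/L dissolves here, [Ca^2+] = 0.569 + s ≈ 0.569, [IO3^-] = 2s (common-ion effect: Ca^2+ is already 0.569 M).
Ksp ≈ 0.569 × (2s)^2
s = 5.21 × 10^-4 M
Check: s = 5.2 × 10^-4 ≪ 0.569, so the approximation is valid.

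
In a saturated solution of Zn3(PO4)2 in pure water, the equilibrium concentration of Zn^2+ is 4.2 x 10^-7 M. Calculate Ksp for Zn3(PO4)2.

Zn3(PO4)2(s) <=> 3 Zn^2+ + 2 PO4^3-
Stoichiometry gives [PO4^3-] = (2/3)[Zn^2+] = 2.80 × 10^-7 M.
Ksp = [Zn^2+]^3[PO4^3-]^2
Ksp = (4.2 × 10^-7)^3 × (2.80 × 10^-7)^2 = 5.8 × 10^-33

Ksp ≈ 5.8e-33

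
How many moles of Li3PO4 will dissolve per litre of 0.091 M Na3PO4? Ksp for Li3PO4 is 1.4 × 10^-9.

Li3PO4(s) ⇌ 3 Li^+(aq) + PO4^3-(aq)
Ksp = [Li^+]^3[PO4^3-]
Let s = moles of Li3PO4 that dissolve per litre. [Li^+] = 3s, [PO4^3-] = 0.091 + s ≈ 0.091 (common-ion effect: PO4^3- is already 0.091 M).
Ksp ≈ (3s)^3 × 0.091
s = 8.3 × 10^-4 M
Check: s = 8.3 x 10^-4 ≪ 0.091, so the approximation is valid.

s = 8.3e-4 M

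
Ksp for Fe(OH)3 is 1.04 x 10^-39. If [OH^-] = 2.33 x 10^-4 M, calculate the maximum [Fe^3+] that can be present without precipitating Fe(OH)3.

Fe(OH)3(s) ⇌ Fe^3+ + 3 OH^-
Ksp = [Fe^3+][OH^-]^3
Precipitation begins when Q = Ksp. With [OH^-] = 2.33 x 10^-4 M:
1.04 x 10^-39 = (2.33 x 10^-4)^3 × [Fe^3+]
[Fe^3+] = (1.04 x 10^-39 / 1.265 x 10^-11) = 8.22 × 10^-29 M

8.22e-29 M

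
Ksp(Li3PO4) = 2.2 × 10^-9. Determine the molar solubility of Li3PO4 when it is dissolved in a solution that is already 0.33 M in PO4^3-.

Li3PO4(s) ⇌ 3 Li^+(aq) + PO4^3-(aq)
Ksp = [Li^+]^3[PO4^3-]
If s mol/L dissolves here, [Li^+] = 3s, [PO4^3-] = 0.33 + s ≈ 0.33 (since the PO4^3- already present dominates).
Ksp ≈ (3s)^3 × 0.33
s = 6.3 × 10^-4 M
Check: s = 6.3 × 10^-4 ≪ 0.33, so the approximation is valid.

s ≈ 6.3 x 10^-4 M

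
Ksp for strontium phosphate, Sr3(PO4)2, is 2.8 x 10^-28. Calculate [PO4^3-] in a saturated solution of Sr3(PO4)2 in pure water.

2.4 × 10^-6 M

Sr3(PO4)2(s) <=> 3 Sr^2+ + 2 PO4^3-
Ksp = [Sr^2+]^3[PO4^3-]^2
Let s = molar solubility. Then [Sr^2+] = 3s and [PO4^3-] = 2s.
Substituting: Ksp = (3s)^3(2s)^2 = 108s^5
s^5 = 2.8 x 10^-28 / 108, so s = 1.21 × 10^-6 M
[PO4^3-] = 2s = 2.4 x 10^-6 M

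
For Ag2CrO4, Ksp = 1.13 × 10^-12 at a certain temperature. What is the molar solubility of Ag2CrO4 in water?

Ag2CrO4(s) ⇌ 2 Ag^+(aq) + CrO4^2-(aq)
Ksp = [Ag^+]^2[CrO4^2-]
With molar solubility s: [Ag^+] = 2s, [CrO4^2-] = s.
Substituting: Ksp = (2s)^2s = 4s^3
Solving, s = (1.13 × 10^-12/4)^(1/3) = 6.56 × 10^-5 M

6.56 × 10^-5 M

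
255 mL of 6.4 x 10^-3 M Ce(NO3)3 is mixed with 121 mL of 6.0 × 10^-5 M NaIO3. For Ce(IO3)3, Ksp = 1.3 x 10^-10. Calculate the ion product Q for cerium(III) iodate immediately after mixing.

Total volume = 255 + 121 = 376 mL.
[Ce^3+] = 6.4 × 10^-3 × (255/376) = 4.34 x 10^-3 M
[IO3^-] = 6.0 x 10^-5 × (121/376) = 1.93 × 10^-5 M
Ce(IO3)3(s) ⇌ Ce^3+(aq) + 3 IO3^-(aq), so Q = [Ce^3+][IO3^-]^3
Q = (4.34 × 10^-3)(1.93 × 10^-5)^3 = 3.1 x 10^-17
Q < Ksp, so no precipitate of Ce(IO3)3 forms.

Q ≈ 3.1e-17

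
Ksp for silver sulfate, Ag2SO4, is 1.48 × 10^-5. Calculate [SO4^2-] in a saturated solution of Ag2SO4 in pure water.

[SO4^2-] = 0.0155 M

Ag2SO4(s) <=> 2 Ag^+(aq) + SO4^2-(aq)
Ksp = [Ag^+]^2[SO4^2-]
Let s = molar solubility. Then [Ag^+] = 2s and [SO4^2-] = s.
Ksp = (2s)^2s = 4s^3
Solving, s = (1.48 × 10^-5/4)^(1/3) = 1.547 × 10^-2 M
[SO4^2-] = s = 1.55 × 10^-2 M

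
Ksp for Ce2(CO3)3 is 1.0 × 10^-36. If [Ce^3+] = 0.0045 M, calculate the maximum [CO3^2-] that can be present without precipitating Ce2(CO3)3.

[CO3^2-] ≈ 3.7 × 10^-11 M

Ce2(CO3)3(s) ⇌ 2 Ce^3+(aq) + 3 CO3^2-(aq)
Ksp = [Ce^3+]^2[CO3^2-]^3
Precipitation begins when Q = Ksp. With [Ce^3+] = 0.0045 M:
1.0 × 10^-36 = (0.0045)^2 × [CO3^2-]^3
[CO3^2-] = (1.0 × 10^-36 / 2.03 × 10^-5)^(1/3) = 3.7 × 10^-11 M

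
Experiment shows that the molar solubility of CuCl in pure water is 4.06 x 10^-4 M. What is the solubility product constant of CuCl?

1.65e-7

CuCl(s) ⇌ Cu^+(aq) + Cl^-(aq)
With molar solubility s: [Cu^+] = s, [Cl^-] = s.
Ksp = [Cu^+][Cl^-]
Ksp = s × s = s^2
Ksp = (4.06 × 10^-4)^2 = 1.65 × 10^-7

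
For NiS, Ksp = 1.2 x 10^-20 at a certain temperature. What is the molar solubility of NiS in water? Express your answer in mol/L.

NiS(s) ⇌ Ni^2+ + S^2-
Ksp = [Ni^2+][S^2-]
With molar solubility s: [Ni^2+] = s, [S^2-] = s.
Ksp = (s)(s) = s^2
s = √(1.2 x 10^-20) = 1.1 x 10^-10 M

s ≈ 1.1 × 10^-10 M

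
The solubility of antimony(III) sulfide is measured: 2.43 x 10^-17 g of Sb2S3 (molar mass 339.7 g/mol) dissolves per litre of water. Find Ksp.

Molar solubility s = (2.43 x 10^-17 g/L) / (339.7 g/mol) = 7.153 × 10^-20 M.
Sb2S3(s) ⇌ 2 Sb^3+(aq) + 3 S^2-(aq)
If s mol/L of Sb2S3 dissolves, [Sb^3+] = 2s and [S^2-] = 3s.
Ksp = [Sb^3+]^2[S^2-]^3
So Ksp = (2s)^2 × (3s)^3 = 108s^5
Ksp = 108 × (7.153 × 10^-20)^5 = 2.02 x 10^-94

2.02 × 10^-94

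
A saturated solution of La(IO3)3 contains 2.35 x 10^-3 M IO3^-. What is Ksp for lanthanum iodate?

Ksp = 1.02e-11

La(IO3)3(s) <=> La^3+ + 3 IO3^-
Stoichiometry gives [La^3+] = (1/3)[IO3^-] = 7.833 x 10^-4 M.
Ksp = [La^3+][IO3^-]^3
Ksp = 7.833 × 10^-4 × (2.35 × 10^-3)^3 = 1.02 × 10^-11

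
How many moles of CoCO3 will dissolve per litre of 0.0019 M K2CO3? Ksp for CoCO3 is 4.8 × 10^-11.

2.5 x 10^-8 M

CoCO3(s) ⇌ Co^2+ + CO3^2-
Ksp = [Co^2+][CO3^2-]
Let s be the molar solubility in this solution. [Co^2+] = s, [CO3^2-] = 0.0019 + s ≈ 0.0019 (Ksp is small, so little additional dissolves).
Ksp ≈ s × 0.0019
s = 2.5 × 10^-8 M
Check: s = 2.5 × 10^-8 ≪ 0.0019, so the approximation is valid.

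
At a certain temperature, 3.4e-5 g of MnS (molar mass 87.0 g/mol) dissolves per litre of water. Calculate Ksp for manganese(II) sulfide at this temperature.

Molar solubility s = (3.4 × 10^-5 g/L) / (87.0 g/mol) = 3.91 x 10^-7 M.
MnS(s) ⇌ Mn^2+ + S^2-
If s mol/L of MnS dissolves, [Mn^2+] = s and [S^2-] = s.
Ksp = [Mn^2+][S^2-]
Ksp = s × s = s^2
Ksp = (3.91 × 10^-7)^2 = 1.5 × 10^-13

Ksp = 1.5 x 10^-13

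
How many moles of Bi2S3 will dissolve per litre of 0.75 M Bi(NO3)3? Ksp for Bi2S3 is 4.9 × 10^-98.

s = 1.5 × 10^-33 M

Bi2S3(s) ⇌ 2 Bi^3+(aq) + 3 S^2-(aq)
Ksp = [Bi^3+]^2[S^2-]^3
Let s = moles of Bi2S3 that dissolve per litre. [Bi^3+] = 0.75 + 2s ≈ 0.75, [S^2-] = 3s (since Bi^3+ from Bi(NO3)3 dominates).
Ksp ≈ (0.75)^2 × (3s)^3
s = 1.5 x 10^-33 M
Check: 2s = 3.0 × 10^-33 ≪ 0.75, so the approximation is valid.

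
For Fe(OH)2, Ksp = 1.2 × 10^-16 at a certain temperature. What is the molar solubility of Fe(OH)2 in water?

Fe(OH)2(s) <=> Fe^2+ + 2 OH^-
Ksp = [Fe^2+][OH^-]^2
If s mol/L of Fe(OH)2 dissolves, [Fe^2+] = s and [OH^-] = 2s.
So Ksp = s × (2s)^2 = 4s^3
s = (1.2 × 10^-16 / 4)^(1/3) = 3.1 × 10^-6 M

s = 3.1 x 10^-6 M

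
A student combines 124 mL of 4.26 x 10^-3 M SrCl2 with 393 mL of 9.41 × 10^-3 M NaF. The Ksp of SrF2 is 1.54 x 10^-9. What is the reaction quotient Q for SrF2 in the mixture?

Q ≈ 5.23e-8

Total volume = 124 + 393 = 517 mL.
[Sr^2+] = 4.26 x 10^-3 × (124/517) = 1.022 × 10^-3 M
[F^-] = 9.41 x 10^-3 × (393/517) = 7.153 × 10^-3 M
SrF2(s) ⇌ Sr^2+(aq) + 2 F^-(aq), so Q = [Sr^2+][F^-]^2
Q = (1.022 × 10^-3)(7.153 × 10^-3)^2 = 5.23 × 10^-8
Q > Ksp, so SrF2 will precipitate.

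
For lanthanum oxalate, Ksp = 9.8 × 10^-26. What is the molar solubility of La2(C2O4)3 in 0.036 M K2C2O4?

La2(C2O4)3(s) <=> 2 La^3+(aq) + 3 C2O4^2-(aq)
Ksp = [La^3+]^2[C2O4^2-]^3
Let s be the molar solubility in this solution. [La^3+] = 2s, [C2O4^2-] = 0.036 + 3s ≈ 0.036 (common-ion effect: C2O4^2- is already 0.036 M).
Ksp ≈ (2s)^2 × (0.036)^3
s = 2.3 × 10^-11 M
Check: 3s = 6.9 × 10^-11 ≪ 0.036, so the approximation is valid.

s ≈ 2.3 × 10^-11 M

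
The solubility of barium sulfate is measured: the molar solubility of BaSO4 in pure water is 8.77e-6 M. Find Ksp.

Ksp ≈ 7.69 × 10^-11

BaSO4(s) <=> Ba^2+(aq) + SO4^2-(aq)
With molar solubility s: [Ba^2+] = s, [SO4^2-] = s.
Ksp = [Ba^2+][SO4^2-]
Ksp = s × s = s^2
Ksp = (8.77 × 10^-6)^2 = 7.69 × 10^-11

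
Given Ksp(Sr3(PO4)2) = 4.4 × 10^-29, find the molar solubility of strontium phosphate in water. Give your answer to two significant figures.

s = 8.4e-7 M

Sr3(PO4)2(s) <=> 3 Sr^2+(aq) + 2 PO4^3-(aq)
Ksp = [Sr^2+]^3[PO4^3-]^2
Let s = molar solubility. Then [Sr^2+] = 3s and [PO4^3-] = 2s.
Ksp = (3s)^3(2s)^2 = 108s^5
s = (4.4 × 10^-29 / 108)^(1/5) = 8.4 x 10^-7 M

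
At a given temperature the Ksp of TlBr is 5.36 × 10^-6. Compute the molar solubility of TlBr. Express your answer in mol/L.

2.32e-3 M

TlBr(s) ⇌ Tl^+(aq) + Br^-(aq)
Ksp = [Tl^+][Br^-]
With molar solubility s: [Tl^+] = s, [Br^-] = s.
Ksp = s^2
s = √(5.36 × 10^-6) = 2.32 × 10^-3 M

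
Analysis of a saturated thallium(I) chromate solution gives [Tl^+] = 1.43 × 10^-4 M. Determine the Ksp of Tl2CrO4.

Ksp ≈ 1.46 × 10^-12

Tl2CrO4(s) ⇌ 2 Tl^+ + CrO4^2-
Stoichiometry gives [CrO4^2-] = (1/2)[Tl^+] = 7.150 x 10^-5 M.
Ksp = [Tl^+]^2[CrO4^2-]
Ksp = (1.43 x 10^-4)^2 × 7.150 x 10^-5 = 1.46 × 10^-12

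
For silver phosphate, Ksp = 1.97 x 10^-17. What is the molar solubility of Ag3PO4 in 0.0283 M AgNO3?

Ag3PO4(s) <=> 3 Ag^+(aq) + PO4^3-(aq)
Ksp = [Ag^+]^3[PO4^3-]
Let s be the molar solubility in this solution. [Ag^+] = 0.0283 + 3s ≈ 0.0283, [PO4^3-] = s (Ksp is small, so little additional dissolves).
Ksp ≈ (0.0283)^3 × s
s = 8.69 × 10^-13 M
Check: 3s = 2.6 × 10^-12 ≪ 0.0283, so the approximation is valid.

8.69 × 10^-13 M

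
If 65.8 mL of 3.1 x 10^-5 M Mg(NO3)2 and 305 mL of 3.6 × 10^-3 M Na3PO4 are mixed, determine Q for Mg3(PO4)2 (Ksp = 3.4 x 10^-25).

Total volume = 65.8 + 305 = 370.8 mL.
[Mg^2+] = 3.1 x 10^-5 × (65.8/370.8) = 5.50 × 10^-6 M
[PO4^3-] = 3.6 × 10^-3 × (305/370.8) = 2.96 × 10^-3 M
Mg3(PO4)2(s) ⇌ 3 Mg^2+(aq) + 2 PO4^3-(aq), so Q = [Mg^2+]^3[PO4^3-]^2
Q = (5.50 × 10^-6)^3(2.96 × 10^-3)^2 = 1.5 × 10^-21
Q > Ksp, so Mg3(PO4)2 will precipitate.

1.5 × 10^-21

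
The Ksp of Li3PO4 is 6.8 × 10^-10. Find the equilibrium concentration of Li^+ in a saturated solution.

6.7e-3 M

Li3PO4(s) ⇌ 3 Li^+ + PO4^3-
Ksp = [Li^+]^3[PO4^3-]
For each mole of Li3PO4 that dissolves: [Li^+] = 3s, [PO4^3-] = s.
Substituting: Ksp = (3s)^3s = 27s^4
Solving, s = (6.8 × 10^-10/27)^(1/4) = 2.24 x 10^-3 M
[Li^+] = 3s = 6.7 × 10^-3 M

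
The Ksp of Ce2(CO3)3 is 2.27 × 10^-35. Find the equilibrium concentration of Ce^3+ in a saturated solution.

Ce2(CO3)3(s) ⇌ 2 Ce^3+ + 3 CO3^2-
Ksp = [Ce^3+]^2[CO3^2-]^3
With molar solubility s: [Ce^3+] = 2s, [CO3^2-] = 3s.
So Ksp = (2s)^2 × (3s)^3 = 108s^5
s = (2.27 × 10^-35 / 108)^(1/5) = 4.619 × 10^-8 M
[Ce^3+] = 2s = 9.24 x 10^-8 M

9.24 × 10^-8 M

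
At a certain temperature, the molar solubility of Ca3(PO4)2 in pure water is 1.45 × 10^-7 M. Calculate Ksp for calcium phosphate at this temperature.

6.92 × 10^-33

Ca3(PO4)2(s) <=> 3 Ca^2+(aq) + 2 PO4^3-(aq)
Let s = molar solubility. Then [Ca^2+] = 3s and [PO4^3-] = 2s.
Ksp = [Ca^2+]^3[PO4^3-]^2
So Ksp = (3s)^3 × (2s)^2 = 108s^5
With s = 1.45 × 10^-7: Ksp = 6.92 × 10^-33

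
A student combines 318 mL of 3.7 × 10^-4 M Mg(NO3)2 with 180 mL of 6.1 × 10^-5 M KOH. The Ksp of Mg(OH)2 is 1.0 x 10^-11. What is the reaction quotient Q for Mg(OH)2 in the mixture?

Q ≈ 1.1 × 10^-13

Total volume = 318 + 180 = 498 mL.
[Mg^2+] = 3.7 x 10^-4 × (318/498) = 2.36 × 10^-4 M
[OH^-] = 6.1 x 10^-5 × (180/498) = 2.20 × 10^-5 M
Mg(OH)2(s) ⇌ Mg^2+(aq) + 2 OH^-(aq), so Q = [Mg^2+][OH^-]^2
Q = (2.36 × 10^-4)(2.20 x 10^-5)^2 = 1.1 x 10^-13
Q < Ksp, so no precipitate of Mg(OH)2 forms.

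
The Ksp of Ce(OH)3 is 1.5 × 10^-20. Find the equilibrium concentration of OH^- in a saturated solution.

[OH^-] = 1.5 × 10^-5 M

Ce(OH)3(s) ⇌ Ce^3+(aq) + 3 OH^-(aq)
Ksp = [Ce^3+][OH^-]^3
If s mol/L of Ce(OH)3 dissolves, [Ce^3+] = s and [OH^-] = 3s.
So Ksp = s × (3s)^3 = 27s^4
Solving, s = (1.5 × 10^-20/27)^(1/4) = 4.85 × 10^-6 M
[OH^-] = 3s = 1.5 × 10^-5 M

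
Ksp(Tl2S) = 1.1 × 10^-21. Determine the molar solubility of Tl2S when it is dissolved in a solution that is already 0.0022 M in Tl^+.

Tl2S(s) ⇌ 2 Tl^+(aq) + S^2-(aq)
Ksp = [Tl^+]^2[S^2-]
Let s be the molar solubility in this solution. [Tl^+] = 0.0022 + 2s ≈ 0.0022, [S^2-] = s (Ksp is small, so little additional dissolves).
Ksp ≈ (0.0022)^2 × s
s = 2.3 × 10^-16 M
Check: 2s = 4.5 × 10^-16 ≪ 0.0022, so the approximation is valid.

s = 2.3 x 10^-16 M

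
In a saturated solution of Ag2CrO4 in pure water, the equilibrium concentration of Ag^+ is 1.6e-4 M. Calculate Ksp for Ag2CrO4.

Ag2CrO4(s) ⇌ 2 Ag^+(aq) + CrO4^2-(aq)
Stoichiometry gives [CrO4^2-] = (1/2)[Ag^+] = 8.00 × 10^-5 M.
Ksp = [Ag^+]^2[CrO4^2-]
Ksp = (1.6 × 10^-4)^2 × 8.00 x 10^-5 = 2.0 × 10^-12

2.0e-12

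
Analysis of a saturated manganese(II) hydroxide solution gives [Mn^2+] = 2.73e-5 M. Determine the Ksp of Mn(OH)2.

Ksp ≈ 8.14 × 10^-14

Mn(OH)2(s) <=> Mn^2+(aq) + 2 OH^-(aq)
Stoichiometry gives [OH^-] = (2/1)[Mn^2+] = 5.460 × 10^-5 M.
Ksp = [Mn^2+][OH^-]^2
Ksp = 2.73 x 10^-5 × (5.460 x 10^-5)^2 = 8.14 × 10^-14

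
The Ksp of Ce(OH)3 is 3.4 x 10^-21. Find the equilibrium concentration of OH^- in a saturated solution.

[OH^-] ≈ 1.0 x 10^-5 M

Ce(OH)3(s) <=> Ce^3+ + 3 OH^-
Ksp = [Ce^3+][OH^-]^3
Let s = molar solubility. Then [Ce^3+] = s and [OH^-] = 3s.
Ksp = s(3s)^3 = 27s^4
s^4 = 3.4 x 10^-21 / 27, so s = 3.35 × 10^-6 M
[OH^-] = 3s = 1.0 × 10^-5 M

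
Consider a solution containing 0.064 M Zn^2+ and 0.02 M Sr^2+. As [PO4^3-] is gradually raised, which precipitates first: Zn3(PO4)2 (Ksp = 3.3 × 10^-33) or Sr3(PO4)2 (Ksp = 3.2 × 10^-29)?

Each salt begins to precipitate when Q = Ksp, i.e. when [PO4^3-] reaches its threshold.
For Zn3(PO4)2: 3.3 × 10^-33 = (0.064)^3 × [PO4^3-]^2  ⇒  [PO4^3-] = 3.5 × 10^-15 M.
For Sr3(PO4)2: 3.2 × 10^-29 = (0.02)^3 × [PO4^3-]^2  ⇒  [PO4^3-] = 2.0 × 10^-12 M.
The salt with the lower threshold [PO4^3-] precipitates first: Zn3(PO4)2.

Zn3(PO4)2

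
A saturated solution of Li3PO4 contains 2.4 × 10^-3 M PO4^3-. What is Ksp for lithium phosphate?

Li3PO4(s) ⇌ 3 Li^+ + PO4^3-
Stoichiometry gives [Li^+] = (3/1)[PO4^3-] = 7.20 × 10^-3 M.
Ksp = [Li^+]^3[PO4^3-]
Ksp = (7.20 × 10^-3)^3 × 2.4 x 10^-3 = 9.0 × 10^-10

Ksp ≈ 9.0 × 10^-10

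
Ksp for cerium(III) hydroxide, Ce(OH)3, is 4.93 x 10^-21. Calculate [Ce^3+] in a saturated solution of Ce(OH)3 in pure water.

Ce(OH)3(s) ⇌ Ce^3+(aq) + 3 OH^-(aq)
Ksp = [Ce^3+][OH^-]^3
For each mole of Ce(OH)3 that dissolves: [Ce^3+] = s, [OH^-] = 3s.
So Ksp = s × (3s)^3 = 27s^4
s^4 = 4.93 x 10^-21 / 27, so s = 3.676 × 10^-6 M
[Ce^3+] = s = 3.68 × 10^-6 M

[Ce^3+] ≈ 3.68 × 10^-6 M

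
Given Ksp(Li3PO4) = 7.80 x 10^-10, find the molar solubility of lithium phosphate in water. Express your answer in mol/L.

s ≈ 2.32e-3 M

Li3PO4(s) <=> 3 Li^+ + PO4^3-
Ksp = [Li^+]^3[PO4^3-]
Let s = molar solubility. Then [Li^+] = 3s and [PO4^3-] = s.
So Ksp = (3s)^3 × s = 27s^4
s = (7.80 x 10^-10 / 27)^(1/4) = 2.32 x 10^-3 M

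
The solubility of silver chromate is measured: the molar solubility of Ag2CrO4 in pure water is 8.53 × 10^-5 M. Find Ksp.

Ag2CrO4(s) ⇌ 2 Ag^+ + CrO4^2-
For each mole of Ag2CrO4 that dissolves: [Ag^+] = 2s, [CrO4^2-] = s.
Ksp = [Ag^+]^2[CrO4^2-]
Ksp = (2s)^2s = 4s^3
With s = 8.53 x 10^-5: Ksp = 2.48 × 10^-12

Ksp = 2.48 × 10^-12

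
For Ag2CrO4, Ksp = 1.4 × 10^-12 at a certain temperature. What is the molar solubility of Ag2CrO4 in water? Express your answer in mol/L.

Ag2CrO4(s) <=> 2 Ag^+ + CrO4^2-
Ksp = [Ag^+]^2[CrO4^2-]
For each mole of Ag2CrO4 that dissolves: [Ag^+] = 2s, [CrO4^2-] = s.
So Ksp = (2s)^2 × s = 4s^3
s^3 = 1.4 × 10^-12 / 4, so s = 7.0 x 10^-5 M

7.0 x 10^-5 M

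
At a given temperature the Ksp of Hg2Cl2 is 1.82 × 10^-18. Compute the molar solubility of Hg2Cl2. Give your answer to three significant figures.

Hg2Cl2(s) <=> Hg2^2+ + 2 Cl^-
Ksp = [Hg2^2+][Cl^-]^2
If s mol/L of Hg2Cl2 dissolves, [Hg2^2+] = s and [Cl^-] = 2s.
Substituting: Ksp = s(2s)^2 = 4s^3
s^3 = 1.82 × 10^-18 / 4, so s = 7.69 x 10^-7 M

s = 7.69e-7 M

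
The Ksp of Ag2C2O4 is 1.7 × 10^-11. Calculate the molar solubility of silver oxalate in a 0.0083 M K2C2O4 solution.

s = 2.3 x 10^-5 M

Ag2C2O4(s) <=> 2 Ag^+(aq) + C2O4^2-(aq)
Ksp = [Ag^+]^2[C2O4^2-]
Let s be the molar solubility in this solution. [Ag^+] = 2s, [C2O4^2-] = 0.0083 + s ≈ 0.0083 (since C2O4^2- from K2C2O4 dominates).
Ksp ≈ (2s)^2 × 0.0083
s = 2.3 × 10^-5 M
Check: s = 2.3 × 10^-5 ≪ 0.0083, so the approximation is valid.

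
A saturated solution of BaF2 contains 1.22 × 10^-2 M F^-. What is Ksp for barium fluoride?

BaF2(s) ⇌ Ba^2+(aq) + 2 F^-(aq)
Stoichiometry gives [Ba^2+] = (1/2)[F^-] = 6.100 x 10^-3 M.
Ksp = [Ba^2+][F^-]^2
Ksp = 6.100 × 10^-3 × (1.22 x 10^-2)^2 = 9.08 x 10^-7

Ksp = 9.08e-7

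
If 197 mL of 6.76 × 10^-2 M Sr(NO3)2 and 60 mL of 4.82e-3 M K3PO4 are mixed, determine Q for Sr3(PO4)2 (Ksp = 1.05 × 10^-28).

1.76 × 10^-10

Total volume = 197 + 60 = 257 mL.
[Sr^2+] = 6.76 × 10^-2 × (197/257) = 5.182 × 10^-2 M
[PO4^3-] = 4.82 × 10^-3 × (60/257) = 1.125 x 10^-3 M
Sr3(PO4)2(s) <=> 3 Sr^2+(aq) + 2 PO4^3-(aq), so Q = [Sr^2+]^3[PO4^3-]^2
Q = (5.182 × 10^-2)^3(1.125 x 10^-3)^2 = 1.76 × 10^-10
Q > Ksp, so Sr3(PO4)2 will precipitate.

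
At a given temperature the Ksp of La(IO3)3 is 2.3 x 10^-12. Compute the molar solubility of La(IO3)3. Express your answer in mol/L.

La(IO3)3(s) ⇌ La^3+(aq) + 3 IO3^-(aq)
Ksp = [La^3+][IO3^-]^3
For each mole of La(IO3)3 that dissolves: [La^3+] = s, [IO3^-] = 3s.
Ksp = s(3s)^3 = 27s^4
Solving, s = (2.3 x 10^-12/27)^(1/4) = 5.4 × 10^-4 M

5.4e-4 M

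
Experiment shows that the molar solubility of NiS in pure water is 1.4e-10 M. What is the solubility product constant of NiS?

NiS(s) ⇌ Ni^2+ + S^2-
If s mol/L of NiS dissolves, [Ni^2+] = s and [S^2-] = s.
Ksp = [Ni^2+][S^2-]
Ksp = s^2
Ksp = (1.4 × 10^-10)^2 = 2.0 × 10^-20

Ksp ≈ 2.0e-20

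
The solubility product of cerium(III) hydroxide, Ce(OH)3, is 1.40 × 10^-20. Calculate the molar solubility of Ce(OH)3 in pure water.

Ce(OH)3(s) ⇌ Ce^3+ + 3 OH^-
Ksp = [Ce^3+][OH^-]^3
For each mole of Ce(OH)3 that dissolves: [Ce^3+] = s, [OH^-] = 3s.
Ksp = s(3s)^3 = 27s^4
Solving, s = (1.40 × 10^-20/27)^(1/4) = 4.77 x 10^-6 M

s ≈ 4.77e-6 M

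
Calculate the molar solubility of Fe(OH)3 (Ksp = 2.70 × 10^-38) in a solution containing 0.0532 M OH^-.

s ≈ 1.79e-34 M

Fe(OH)3(s) ⇌ Fe^3+ + 3 OH^-
Ksp = [Fe^3+][OH^-]^3
Let s = moles of Fe(OH)3 that dissolve per litre. [Fe^3+] = s, [OH^-] = 0.0532 + 3s ≈ 0.0532 (Ksp is small, so little additional dissolves).
Ksp ≈ s × (0.0532)^3
s = 1.79 × 10^-34 M
Check: 3s = 5.4 × 10^-34 ≪ 0.0532, so the approximation is valid.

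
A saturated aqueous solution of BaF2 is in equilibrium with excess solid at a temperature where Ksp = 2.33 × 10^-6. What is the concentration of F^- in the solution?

BaF2(s) <=> Ba^2+(aq) + 2 F^-(aq)
Ksp = [Ba^2+][F^-]^2
For each mole of BaF2 that dissolves: [Ba^2+] = s, [F^-] = 2s.
Substituting: Ksp = s(2s)^2 = 4s^3
s^3 = 2.33 × 10^-6 / 4, so s = 8.352 × 10^-3 M
[F^-] = 2s = 1.67 × 10^-2 M

[F^-] ≈ 1.67 × 10^-2 M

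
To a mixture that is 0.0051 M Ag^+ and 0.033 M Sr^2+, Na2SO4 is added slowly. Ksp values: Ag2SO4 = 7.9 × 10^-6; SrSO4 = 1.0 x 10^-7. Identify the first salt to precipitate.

SrSO4

Each salt begins to precipitate when Q = Ksp, i.e. when [SO4^2-] reaches its threshold.
For Ag2SO4: 7.9 × 10^-6 = (0.0051)^2 × [SO4^2-]  ⇒  [SO4^2-] = 3.0 x 10^-1 M.
For SrSO4: 1.0 x 10^-7 = 0.033 × [SO4^2-]  ⇒  [SO4^2-] = 3.0 × 10^-6 M.
The salt with the lower threshold [SO4^2-] precipitates first: SrSO4.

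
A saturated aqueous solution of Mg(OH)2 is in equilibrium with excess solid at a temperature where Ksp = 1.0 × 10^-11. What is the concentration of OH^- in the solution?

Mg(OH)2(s) <=> Mg^2+(aq) + 2 OH^-(aq)
Ksp = [Mg^2+][OH^-]^2
For each mole of Mg(OH)2 that dissolves: [Mg^2+] = s, [OH^-] = 2s.
Substituting: Ksp = s(2s)^2 = 4s^3
Solving, s = (1.0 × 10^-11/4)^(1/3) = 1.36 x 10^-4 M
[OH^-] = 2s = 2.7 x 10^-4 M

2.7 × 10^-4 M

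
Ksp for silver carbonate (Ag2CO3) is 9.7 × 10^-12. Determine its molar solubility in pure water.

s ≈ 1.3e-4 M

Ag2CO3(s) ⇌ 2 Ag^+(aq) + CO3^2-(aq)
Ksp = [Ag^+]^2[CO3^2-]
If s mol/L of Ag2CO3 dissolves, [Ag^+] = 2s and [CO3^2-] = s.
So Ksp = (2s)^2 × s = 4s^3
s = (9.7 × 10^-12 / 4)^(1/3) = 1.3 x 10^-4 M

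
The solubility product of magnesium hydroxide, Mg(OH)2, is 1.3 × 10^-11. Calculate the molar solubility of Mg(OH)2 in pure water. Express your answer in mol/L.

Mg(OH)2(s) ⇌ Mg^2+ + 2 OH^-
Ksp = [Mg^2+][OH^-]^2
With molar solubility s: [Mg^2+] = s, [OH^-] = 2s.
Substituting: Ksp = s(2s)^2 = 4s^3
s^3 = 1.3 × 10^-11 / 4, so s = 1.5 x 10^-4 M

s ≈ 1.5 x 10^-4 M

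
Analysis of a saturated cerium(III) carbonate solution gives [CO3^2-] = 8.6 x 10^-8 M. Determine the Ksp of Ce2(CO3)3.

Ksp = 2.1e-36

Ce2(CO3)3(s) <=> 2 Ce^3+(aq) + 3 CO3^2-(aq)
Stoichiometry gives [Ce^3+] = (2/3)[CO3^2-] = 5.73 × 10^-8 M.
Ksp = [Ce^3+]^2[CO3^2-]^3
Ksp = (5.73 × 10^-8)^2 × (8.6 x 10^-8)^3 = 2.1 × 10^-36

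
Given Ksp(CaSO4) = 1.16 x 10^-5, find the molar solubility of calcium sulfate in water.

3.41e-3 M

CaSO4(s) ⇌ Ca^2+ + SO4^2-
Ksp = [Ca^2+][SO4^2-]
If s mol/L of CaSO4 dissolves, [Ca^2+] = s and [SO4^2-] = s.
Ksp = s × s = s^2
s = √(1.16 x 10^-5) = 3.41 x 10^-3 M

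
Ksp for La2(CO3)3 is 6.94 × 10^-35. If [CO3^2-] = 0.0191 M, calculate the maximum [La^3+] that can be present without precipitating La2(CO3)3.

[La^3+] ≈ 3.16e-15 M

La2(CO3)3(s) <=> 2 La^3+(aq) + 3 CO3^2-(aq)
Ksp = [La^3+]^2[CO3^2-]^3
Precipitation begins when Q = Ksp. With [CO3^2-] = 0.0191 M:
6.94 × 10^-35 = (0.0191)^3 × [La^3+]^2
[La^3+] = (6.94 × 10^-35 / 6.968 × 10^-6)^(1/2) = 3.16 × 10^-15 M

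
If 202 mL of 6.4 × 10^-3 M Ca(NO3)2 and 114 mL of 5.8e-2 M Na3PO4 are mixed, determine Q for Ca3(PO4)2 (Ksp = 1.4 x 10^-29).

3.0 x 10^-11

Total volume = 202 + 114 = 316 mL.
[Ca^2+] = 6.4 x 10^-3 × (202/316) = 4.09 x 10^-3 M
[PO4^3-] = 5.8 × 10^-2 × (114/316) = 2.09 × 10^-2 M
Ca3(PO4)2(s) <=> 3 Ca^2+ + 2 PO4^3-, so Q = [Ca^2+]^3[PO4^3-]^2
Q = (4.09 × 10^-3)^3(2.09 x 10^-2)^2 = 3.0 x 10^-11
Q > Ksp, so Ca3(PO4)2 will precipitate.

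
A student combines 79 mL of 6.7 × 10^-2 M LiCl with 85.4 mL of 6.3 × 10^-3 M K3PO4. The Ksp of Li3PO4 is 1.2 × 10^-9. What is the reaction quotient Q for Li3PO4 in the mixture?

1.1e-7

Total volume = 79 + 85.4 = 164.4 mL.
[Li^+] = 6.7 x 10^-2 × (79/164.4) = 3.22 × 10^-2 M
[PO4^3-] = 6.3 × 10^-3 × (85.4/164.4) = 3.27 x 10^-3 M
Li3PO4(s) ⇌ 3 Li^+(aq) + PO4^3-(aq), so Q = [Li^+]^3[PO4^3-]
Q = (3.22 × 10^-2)^3(3.27 × 10^-3) = 1.1 x 10^-7
Q > Ksp, so Li3PO4 will precipitate.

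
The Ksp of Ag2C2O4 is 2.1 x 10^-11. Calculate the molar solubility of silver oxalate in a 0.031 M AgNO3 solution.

Ag2C2O4(s) ⇌ 2 Ag^+(aq) + C2O4^2-(aq)
Ksp = [Ag^+]^2[C2O4^2-]
Let s be the molar solubility in this solution. [Ag^+] = 0.031 + 2s ≈ 0.031, [C2O4^2-] = s (since Ag^+ from AgNO3 dominates).
Ksp ≈ (0.031)^2 × s
s = 2.2 × 10^-8 M
Check: 2s = 4.4 × 10^-8 ≪ 0.031, so the approximation is valid.

2.2 × 10^-8 M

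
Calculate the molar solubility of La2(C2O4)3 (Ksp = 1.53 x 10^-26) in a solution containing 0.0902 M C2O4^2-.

s = 2.28 × 10^-12 M

La2(C2O4)3(s) ⇌ 2 La^3+(aq) + 3 C2O4^2-(aq)
Ksp = [La^3+]^2[C2O4^2-]^3
If s mol/L dissolves here, [La^3+] = 2s, [C2O4^2-] = 0.0902 + 3s ≈ 0.0902 (since the C2O4^2- already present dominates).
Ksp ≈ (2s)^2 × (0.0902)^3
s = 2.28 × 10^-12 M
Check: 3s = 6.8 × 10^-12 ≪ 0.0902, so the approximation is valid.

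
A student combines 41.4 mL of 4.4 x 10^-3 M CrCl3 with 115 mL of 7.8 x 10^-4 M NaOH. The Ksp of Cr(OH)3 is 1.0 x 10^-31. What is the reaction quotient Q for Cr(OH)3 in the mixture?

Total volume = 41.4 + 115 = 156.4 mL.
[Cr^3+] = 4.4 x 10^-3 × (41.4/156.4) = 1.16 × 10^-3 M
[OH^-] = 7.8 x 10^-4 × (115/156.4) = 5.74 × 10^-4 M
Cr(OH)3(s) ⇌ Cr^3+ + 3 OH^-, so Q = [Cr^3+][OH^-]^3
Q = (1.16 × 10^-3)(5.74 x 10^-4)^3 = 2.2 × 10^-13
Q > Ksp, so Cr(OH)3 will precipitate.

Q ≈ 2.2e-13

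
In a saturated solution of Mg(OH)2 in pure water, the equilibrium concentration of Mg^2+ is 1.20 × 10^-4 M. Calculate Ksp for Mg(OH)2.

Mg(OH)2(s) ⇌ Mg^2+ + 2 OH^-
Stoichiometry gives [OH^-] = (2/1)[Mg^2+] = 2.400 × 10^-4 M.
Ksp = [Mg^2+][OH^-]^2
Ksp = 1.20 × 10^-4 × (2.400 x 10^-4)^2 = 6.91 x 10^-12

Ksp ≈ 6.91 × 10^-12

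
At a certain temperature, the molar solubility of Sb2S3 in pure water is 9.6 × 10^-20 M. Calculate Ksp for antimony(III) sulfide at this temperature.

8.8 × 10^-94

Sb2S3(s) ⇌ 2 Sb^3+ + 3 S^2-
For each mole of Sb2S3 that dissolves: [Sb^3+] = 2s, [S^2-] = 3s.
Ksp = [Sb^3+]^2[S^2-]^3
Substituting: Ksp = (2s)^2(3s)^3 = 108s^5
With s = 9.6 × 10^-20: Ksp = 8.8 x 10^-94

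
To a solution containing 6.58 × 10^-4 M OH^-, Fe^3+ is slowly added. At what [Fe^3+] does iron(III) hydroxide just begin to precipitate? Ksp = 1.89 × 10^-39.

Fe(OH)3(s) ⇌ Fe^3+ + 3 OH^-
Ksp = [Fe^3+][OH^-]^3
Precipitation begins when Q = Ksp. With [OH^-] = 6.58 × 10^-4 M:
1.89 × 10^-39 = (6.58 × 10^-4)^3 × [Fe^3+]
[Fe^3+] = (1.89 × 10^-39 / 2.849 × 10^-10) = 6.63 x 10^-30 M

[Fe^3+] = 6.63 x 10^-30 M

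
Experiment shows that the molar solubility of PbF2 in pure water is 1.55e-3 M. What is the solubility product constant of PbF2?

PbF2(s) ⇌ Pb^2+ + 2 F^-
Let s = molar solubility. Then [Pb^2+] = s and [F^-] = 2s.
Ksp = [Pb^2+][F^-]^2
Ksp = s(2s)^2 = 4s^3
Ksp = 4 × (1.55 × 10^-3)^3 = 1.49 x 10^-8

Ksp = 1.49 x 10^-8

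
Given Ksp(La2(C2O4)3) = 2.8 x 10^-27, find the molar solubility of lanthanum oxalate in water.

s = 1.9 × 10^-6 M

La2(C2O4)3(s) ⇌ 2 La^3+(aq) + 3 C2O4^2-(aq)
Ksp = [La^3+]^2[C2O4^2-]^3
For each mole of La2(C2O4)3 that dissolves: [La^3+] = 2s, [C2O4^2-] = 3s.
So Ksp = (2s)^2 × (3s)^3 = 108s^5
s = (2.8 x 10^-27 / 108)^(1/5) = 1.9 × 10^-6 M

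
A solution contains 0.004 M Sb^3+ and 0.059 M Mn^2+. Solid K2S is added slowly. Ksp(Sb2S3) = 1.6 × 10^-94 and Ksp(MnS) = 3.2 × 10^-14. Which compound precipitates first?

Sb2S3

Precipitation of each salt starts when its ion product equals its Ksp.
For Sb2S3: 1.6 × 10^-94 = (0.004)^2 × [S^2-]^3  ⇒  [S^2-] = 2.2 × 10^-30 M.
For MnS: 3.2 × 10^-14 = 0.059 × [S^2-]  ⇒  [S^2-] = 5.4 × 10^-13 M.
The salt with the lower threshold [S^2-] precipitates first: Sb2S3.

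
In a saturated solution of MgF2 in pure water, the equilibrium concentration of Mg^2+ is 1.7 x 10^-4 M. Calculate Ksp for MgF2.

Ksp = 2.0 × 10^-11

MgF2(s) <=> Mg^2+(aq) + 2 F^-(aq)
Stoichiometry gives [F^-] = (2/1)[Mg^2+] = 3.40 × 10^-4 M.
Ksp = [Mg^2+][F^-]^2
Ksp = 1.7 × 10^-4 × (3.40 × 10^-4)^2 = 2.0 x 10^-11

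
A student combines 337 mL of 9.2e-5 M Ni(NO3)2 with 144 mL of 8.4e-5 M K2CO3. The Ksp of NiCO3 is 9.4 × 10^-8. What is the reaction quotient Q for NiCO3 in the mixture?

Q = 1.6 × 10^-9

Total volume = 337 + 144 = 481 mL.
[Ni^2+] = 9.2 × 10^-5 × (337/481) = 6.45 × 10^-5 M
[CO3^2-] = 8.4 x 10^-5 × (144/481) = 2.51 x 10^-5 M
NiCO3(s) ⇌ Ni^2+ + CO3^2-, so Q = [Ni^2+][CO3^2-]
Q = (6.45 x 10^-5)(2.51 × 10^-5) = 1.6 x 10^-9
Q < Ksp, so no precipitate of NiCO3 forms.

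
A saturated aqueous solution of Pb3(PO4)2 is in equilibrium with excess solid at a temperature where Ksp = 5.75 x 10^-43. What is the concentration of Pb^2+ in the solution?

Pb3(PO4)2(s) ⇌ 3 Pb^2+ + 2 PO4^3-
Ksp = [Pb^2+]^3[PO4^3-]^2
If s mol/L of Pb3(PO4)2 dissolves, [Pb^2+] = 3s and [PO4^3-] = 2s.
Ksp = (3s)^3(2s)^2 = 108s^5
s = (5.75 x 10^-43 / 108)^(1/5) = 1.397 × 10^-9 M
[Pb^2+] = 3s = 4.19 x 10^-9 M

[Pb^2+] ≈ 4.19 x 10^-9 M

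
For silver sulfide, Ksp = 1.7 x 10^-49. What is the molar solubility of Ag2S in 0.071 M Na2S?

Ag2S(s) ⇌ 2 Ag^+(aq) + S^2-(aq)
Ksp = [Ag^+]^2[S^2-]
If s mol/L dissolves here, [Ag^+] = 2s, [S^2-] = 0.071 + s ≈ 0.071 (since S^2- from Na2S dominates).
Ksp ≈ (2s)^2 × 0.071
s = 7.7 × 10^-25 M
Check: s = 7.7 × 10^-25 ≪ 0.071, so the approximation is valid.

s = 7.7 × 10^-25 M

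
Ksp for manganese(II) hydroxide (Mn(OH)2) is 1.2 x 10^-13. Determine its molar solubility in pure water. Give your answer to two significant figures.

3.1 × 10^-5 M

Mn(OH)2(s) ⇌ Mn^2+(aq) + 2 OH^-(aq)
Ksp = [Mn^2+][OH^-]^2
For each mole of Mn(OH)2 that dissolves: [Mn^2+] = s, [OH^-] = 2s.
Substituting: Ksp = s(2s)^2 = 4s^3
s = (1.2 x 10^-13 / 4)^(1/3) = 3.1 × 10^-5 M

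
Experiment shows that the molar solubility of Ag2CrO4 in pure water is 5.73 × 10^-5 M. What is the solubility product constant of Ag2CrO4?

Ag2CrO4(s) ⇌ 2 Ag^+(aq) + CrO4^2-(aq)
If s mol/L of Ag2CrO4 dissolves, [Ag^+] = 2s and [CrO4^2-] = s.
Ksp = [Ag^+]^2[CrO4^2-]
Ksp = (2s)^2s = 4s^3
With s = 5.73 × 10^-5: Ksp = 7.53 × 10^-13

Ksp ≈ 7.53e-13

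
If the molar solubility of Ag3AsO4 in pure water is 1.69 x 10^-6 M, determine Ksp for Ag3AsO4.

Ag3AsO4(s) ⇌ 3 Ag^+(aq) + AsO4^3-(aq)
Let s = molar solubility. Then [Ag^+] = 3s and [AsO4^3-] = s.
Ksp = [Ag^+]^3[AsO4^3-]
Substituting: Ksp = (3s)^3s = 27s^4
With s = 1.69 x 10^-6: Ksp = 2.20 x 10^-22

2.20e-22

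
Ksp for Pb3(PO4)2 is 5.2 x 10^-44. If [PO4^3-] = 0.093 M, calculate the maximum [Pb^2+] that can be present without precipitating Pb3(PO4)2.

Pb3(PO4)2(s) ⇌ 3 Pb^2+ + 2 PO4^3-
Ksp = [Pb^2+]^3[PO4^3-]^2
Precipitation begins when Q = Ksp. With [PO4^3-] = 0.093 M:
5.2 x 10^-44 = (0.093)^2 × [Pb^2+]^3
[Pb^2+] = (5.2 x 10^-44 / 8.65 x 10^-3)^(1/3) = 1.8 × 10^-14 M

[Pb^2+] = 1.8 x 10^-14 M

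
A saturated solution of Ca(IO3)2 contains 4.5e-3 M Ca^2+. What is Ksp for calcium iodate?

3.6 × 10^-7

Ca(IO3)2(s) <=> Ca^2+(aq) + 2 IO3^-(aq)
Stoichiometry gives [IO3^-] = (2/1)[Ca^2+] = 9.00 x 10^-3 M.
Ksp = [Ca^2+][IO3^-]^2
Ksp = 4.5 × 10^-3 × (9.00 × 10^-3)^2 = 3.6 × 10^-7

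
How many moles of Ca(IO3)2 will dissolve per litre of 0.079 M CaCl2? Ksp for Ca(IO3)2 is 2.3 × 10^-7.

s = 8.5 × 10^-4 M

Ca(IO3)2(s) <=> Ca^2+ + 2 IO3^-
Ksp = [Ca^2+][IO3^-]^2
Let s = moles of Ca(IO3)2 that dissolve per litre. [Ca^2+] = 0.079 + s ≈ 0.079, [IO3^-] = 2s (Ksp is small, so little additional dissolves).
Ksp ≈ 0.079 × (2s)^2
s = 8.5 × 10^-4 M
Check: s = 8.5 × 10^-4 ≪ 0.079, so the approximation is valid.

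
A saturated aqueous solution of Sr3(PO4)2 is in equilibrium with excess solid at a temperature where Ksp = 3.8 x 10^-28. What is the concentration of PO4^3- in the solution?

[PO4^3-] ≈ 2.6 × 10^-6 M

Sr3(PO4)2(s) ⇌ 3 Sr^2+(aq) + 2 PO4^3-(aq)
Ksp = [Sr^2+]^3[PO4^3-]^2
For each mole of Sr3(PO4)2 that dissolves: [Sr^2+] = 3s, [PO4^3-] = 2s.
Substituting: Ksp = (3s)^3(2s)^2 = 108s^5
s = (3.8 x 10^-28 / 108)^(1/5) = 1.29 × 10^-6 M
[PO4^3-] = 2s = 2.6 × 10^-6 M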